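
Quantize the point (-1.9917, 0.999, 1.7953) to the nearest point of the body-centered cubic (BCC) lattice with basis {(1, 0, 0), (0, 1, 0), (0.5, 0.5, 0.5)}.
(-2, 1, 2)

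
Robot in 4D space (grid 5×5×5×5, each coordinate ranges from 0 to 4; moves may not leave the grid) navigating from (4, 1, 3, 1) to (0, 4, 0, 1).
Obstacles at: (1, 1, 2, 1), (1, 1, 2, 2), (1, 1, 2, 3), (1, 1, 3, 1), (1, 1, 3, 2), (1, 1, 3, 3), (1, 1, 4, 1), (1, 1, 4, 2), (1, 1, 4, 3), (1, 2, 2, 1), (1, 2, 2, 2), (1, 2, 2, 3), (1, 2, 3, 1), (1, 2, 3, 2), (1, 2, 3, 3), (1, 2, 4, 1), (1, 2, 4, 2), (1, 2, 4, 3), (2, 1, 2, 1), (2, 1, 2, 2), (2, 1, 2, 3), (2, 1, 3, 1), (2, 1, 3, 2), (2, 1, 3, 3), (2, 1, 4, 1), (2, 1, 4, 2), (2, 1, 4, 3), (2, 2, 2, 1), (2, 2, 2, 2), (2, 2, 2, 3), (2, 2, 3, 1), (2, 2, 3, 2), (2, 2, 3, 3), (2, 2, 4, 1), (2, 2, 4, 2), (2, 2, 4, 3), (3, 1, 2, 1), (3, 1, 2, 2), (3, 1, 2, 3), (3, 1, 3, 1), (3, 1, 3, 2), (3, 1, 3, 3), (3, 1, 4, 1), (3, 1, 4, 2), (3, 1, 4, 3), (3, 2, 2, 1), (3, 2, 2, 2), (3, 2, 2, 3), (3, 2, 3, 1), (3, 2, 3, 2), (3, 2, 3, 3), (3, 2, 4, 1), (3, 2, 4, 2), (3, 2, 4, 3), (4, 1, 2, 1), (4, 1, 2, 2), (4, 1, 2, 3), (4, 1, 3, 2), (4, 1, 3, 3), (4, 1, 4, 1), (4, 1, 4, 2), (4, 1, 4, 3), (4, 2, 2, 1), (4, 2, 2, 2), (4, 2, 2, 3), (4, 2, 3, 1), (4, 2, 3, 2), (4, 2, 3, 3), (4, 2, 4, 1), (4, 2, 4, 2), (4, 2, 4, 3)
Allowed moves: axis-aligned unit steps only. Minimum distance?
12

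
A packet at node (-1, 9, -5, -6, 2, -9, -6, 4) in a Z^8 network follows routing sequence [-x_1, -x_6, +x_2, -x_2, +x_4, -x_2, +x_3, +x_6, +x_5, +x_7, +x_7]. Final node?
(-2, 8, -4, -5, 3, -9, -4, 4)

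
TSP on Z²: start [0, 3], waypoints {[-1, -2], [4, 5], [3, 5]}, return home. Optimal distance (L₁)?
24
(one optimal route: (0, 3) → (-1, -2) → (4, 5) → (3, 5) → (0, 3))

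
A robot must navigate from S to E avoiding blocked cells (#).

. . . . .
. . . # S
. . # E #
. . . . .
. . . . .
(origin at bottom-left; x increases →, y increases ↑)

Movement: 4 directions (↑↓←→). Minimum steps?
10
(one shortest path: (4, 3) → (4, 4) → (3, 4) → (2, 4) → (1, 4) → (1, 3) → (1, 2) → (1, 1) → (2, 1) → (3, 1) → (3, 2))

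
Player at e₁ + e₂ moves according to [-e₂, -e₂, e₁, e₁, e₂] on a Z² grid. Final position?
(3, 0)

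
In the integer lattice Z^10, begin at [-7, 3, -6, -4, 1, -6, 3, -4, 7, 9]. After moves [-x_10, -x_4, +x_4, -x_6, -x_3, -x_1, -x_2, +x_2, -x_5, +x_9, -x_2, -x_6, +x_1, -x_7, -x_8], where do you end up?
(-7, 2, -7, -4, 0, -8, 2, -5, 8, 8)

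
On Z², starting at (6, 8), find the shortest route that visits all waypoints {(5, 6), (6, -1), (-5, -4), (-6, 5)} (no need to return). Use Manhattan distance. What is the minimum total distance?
35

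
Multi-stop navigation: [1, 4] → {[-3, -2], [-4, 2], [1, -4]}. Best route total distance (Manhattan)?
18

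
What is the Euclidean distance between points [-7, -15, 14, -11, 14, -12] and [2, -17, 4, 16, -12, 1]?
41.9404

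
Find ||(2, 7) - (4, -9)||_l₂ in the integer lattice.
16.1245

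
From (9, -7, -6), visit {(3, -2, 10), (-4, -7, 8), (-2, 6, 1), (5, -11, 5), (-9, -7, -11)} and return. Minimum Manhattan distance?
126
(one optimal route: (9, -7, -6) → (5, -11, 5) → (3, -2, 10) → (-4, -7, 8) → (-2, 6, 1) → (-9, -7, -11) → (9, -7, -6))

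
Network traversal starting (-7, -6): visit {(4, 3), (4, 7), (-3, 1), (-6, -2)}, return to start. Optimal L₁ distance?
48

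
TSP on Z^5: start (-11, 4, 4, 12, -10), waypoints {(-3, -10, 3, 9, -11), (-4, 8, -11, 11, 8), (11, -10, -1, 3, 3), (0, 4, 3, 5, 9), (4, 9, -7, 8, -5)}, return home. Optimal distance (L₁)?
200
(one optimal route: (-11, 4, 4, 12, -10) → (-3, -10, 3, 9, -11) → (11, -10, -1, 3, 3) → (0, 4, 3, 5, 9) → (-4, 8, -11, 11, 8) → (4, 9, -7, 8, -5) → (-11, 4, 4, 12, -10))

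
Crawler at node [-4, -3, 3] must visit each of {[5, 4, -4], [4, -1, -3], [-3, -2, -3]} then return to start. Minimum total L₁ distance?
46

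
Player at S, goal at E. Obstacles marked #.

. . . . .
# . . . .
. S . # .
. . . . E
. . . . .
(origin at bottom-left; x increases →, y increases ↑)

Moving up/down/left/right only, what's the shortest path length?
4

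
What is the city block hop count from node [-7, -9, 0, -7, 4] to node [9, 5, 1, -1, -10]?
51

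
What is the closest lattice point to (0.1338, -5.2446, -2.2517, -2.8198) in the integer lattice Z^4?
(0, -5, -2, -3)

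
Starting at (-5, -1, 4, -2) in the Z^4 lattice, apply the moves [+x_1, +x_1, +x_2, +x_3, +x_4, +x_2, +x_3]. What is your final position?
(-3, 1, 6, -1)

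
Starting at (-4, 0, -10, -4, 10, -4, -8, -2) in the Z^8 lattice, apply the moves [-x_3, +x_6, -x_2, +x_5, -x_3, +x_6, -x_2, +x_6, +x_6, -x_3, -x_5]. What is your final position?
(-4, -2, -13, -4, 10, 0, -8, -2)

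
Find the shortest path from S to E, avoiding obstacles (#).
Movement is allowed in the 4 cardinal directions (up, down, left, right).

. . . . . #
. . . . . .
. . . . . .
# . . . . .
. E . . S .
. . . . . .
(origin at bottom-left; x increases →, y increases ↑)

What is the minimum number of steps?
3
(one shortest path: (4, 1) → (3, 1) → (2, 1) → (1, 1))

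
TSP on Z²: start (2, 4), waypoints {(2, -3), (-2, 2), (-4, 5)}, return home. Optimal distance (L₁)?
28
(one optimal route: (2, 4) → (2, -3) → (-2, 2) → (-4, 5) → (2, 4))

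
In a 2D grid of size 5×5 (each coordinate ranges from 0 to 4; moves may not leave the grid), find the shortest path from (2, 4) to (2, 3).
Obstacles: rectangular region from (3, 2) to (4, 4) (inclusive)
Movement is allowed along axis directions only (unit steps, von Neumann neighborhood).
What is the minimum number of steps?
1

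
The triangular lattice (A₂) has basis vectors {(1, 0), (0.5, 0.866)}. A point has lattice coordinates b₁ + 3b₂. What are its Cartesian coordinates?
(2.5, 2.598)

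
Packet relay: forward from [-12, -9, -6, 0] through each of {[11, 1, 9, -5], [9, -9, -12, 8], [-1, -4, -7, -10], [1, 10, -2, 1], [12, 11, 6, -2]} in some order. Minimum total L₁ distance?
145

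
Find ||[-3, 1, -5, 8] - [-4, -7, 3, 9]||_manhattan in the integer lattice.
18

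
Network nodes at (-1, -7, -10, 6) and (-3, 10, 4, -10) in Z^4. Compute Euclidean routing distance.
27.2947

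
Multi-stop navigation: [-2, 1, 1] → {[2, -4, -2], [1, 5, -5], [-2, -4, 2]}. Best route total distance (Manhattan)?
27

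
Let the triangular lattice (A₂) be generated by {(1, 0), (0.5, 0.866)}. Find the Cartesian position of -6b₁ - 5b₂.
(-8.5, -4.33)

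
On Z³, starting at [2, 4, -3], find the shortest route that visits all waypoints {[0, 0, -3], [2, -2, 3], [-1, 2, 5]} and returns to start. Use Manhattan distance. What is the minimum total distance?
38
(one optimal route: (2, 4, -3) → (0, 0, -3) → (2, -2, 3) → (-1, 2, 5) → (2, 4, -3))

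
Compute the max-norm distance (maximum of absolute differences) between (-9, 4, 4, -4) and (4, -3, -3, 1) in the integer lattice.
13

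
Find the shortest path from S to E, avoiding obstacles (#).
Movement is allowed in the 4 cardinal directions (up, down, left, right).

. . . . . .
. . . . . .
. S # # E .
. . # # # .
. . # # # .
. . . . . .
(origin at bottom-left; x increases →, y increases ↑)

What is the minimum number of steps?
5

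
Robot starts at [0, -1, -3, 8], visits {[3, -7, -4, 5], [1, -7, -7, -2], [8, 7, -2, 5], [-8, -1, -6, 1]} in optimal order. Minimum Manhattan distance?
70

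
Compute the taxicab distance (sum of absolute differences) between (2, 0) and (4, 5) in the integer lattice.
7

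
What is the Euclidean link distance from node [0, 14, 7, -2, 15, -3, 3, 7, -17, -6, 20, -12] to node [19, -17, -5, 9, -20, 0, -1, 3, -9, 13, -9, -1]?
65.1153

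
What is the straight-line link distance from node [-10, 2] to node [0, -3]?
11.1803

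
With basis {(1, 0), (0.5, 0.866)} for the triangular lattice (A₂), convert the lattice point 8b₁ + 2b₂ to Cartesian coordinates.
(9, 1.732)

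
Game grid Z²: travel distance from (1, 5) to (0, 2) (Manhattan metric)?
4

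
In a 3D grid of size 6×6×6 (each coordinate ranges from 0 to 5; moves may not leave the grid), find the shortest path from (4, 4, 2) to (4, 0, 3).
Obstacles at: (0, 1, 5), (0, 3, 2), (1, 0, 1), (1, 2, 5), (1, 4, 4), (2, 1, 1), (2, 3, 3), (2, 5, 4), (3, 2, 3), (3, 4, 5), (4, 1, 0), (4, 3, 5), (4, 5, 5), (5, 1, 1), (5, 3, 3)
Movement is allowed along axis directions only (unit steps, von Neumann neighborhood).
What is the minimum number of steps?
5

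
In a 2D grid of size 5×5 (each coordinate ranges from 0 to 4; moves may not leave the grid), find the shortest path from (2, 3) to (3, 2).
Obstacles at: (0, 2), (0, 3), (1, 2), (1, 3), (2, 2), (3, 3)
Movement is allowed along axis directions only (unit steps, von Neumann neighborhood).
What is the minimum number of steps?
6
(one shortest path: (2, 3) → (2, 4) → (3, 4) → (4, 4) → (4, 3) → (4, 2) → (3, 2))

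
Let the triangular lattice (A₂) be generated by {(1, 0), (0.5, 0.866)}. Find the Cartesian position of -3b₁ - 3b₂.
(-4.5, -2.598)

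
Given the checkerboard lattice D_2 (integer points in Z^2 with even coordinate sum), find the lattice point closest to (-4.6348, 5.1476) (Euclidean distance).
(-5, 5)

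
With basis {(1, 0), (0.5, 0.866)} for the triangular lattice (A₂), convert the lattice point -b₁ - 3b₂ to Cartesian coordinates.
(-2.5, -2.598)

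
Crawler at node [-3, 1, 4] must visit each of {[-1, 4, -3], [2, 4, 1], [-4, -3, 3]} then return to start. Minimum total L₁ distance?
40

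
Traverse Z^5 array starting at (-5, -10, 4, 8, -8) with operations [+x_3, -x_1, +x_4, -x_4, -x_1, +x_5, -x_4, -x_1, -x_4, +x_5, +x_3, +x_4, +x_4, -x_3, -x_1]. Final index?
(-9, -10, 5, 8, -6)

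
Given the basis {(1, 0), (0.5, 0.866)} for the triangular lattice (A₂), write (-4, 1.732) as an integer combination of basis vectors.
-5b₁ + 2b₂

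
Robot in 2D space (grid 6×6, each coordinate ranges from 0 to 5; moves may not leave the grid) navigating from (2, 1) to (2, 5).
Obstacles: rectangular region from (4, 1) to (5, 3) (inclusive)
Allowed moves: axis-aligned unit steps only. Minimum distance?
4
(one shortest path: (2, 1) → (2, 2) → (2, 3) → (2, 4) → (2, 5))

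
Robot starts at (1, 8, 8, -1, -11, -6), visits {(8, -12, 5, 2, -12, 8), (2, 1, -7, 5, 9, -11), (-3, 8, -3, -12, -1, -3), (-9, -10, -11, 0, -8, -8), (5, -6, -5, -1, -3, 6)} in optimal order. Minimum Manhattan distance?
218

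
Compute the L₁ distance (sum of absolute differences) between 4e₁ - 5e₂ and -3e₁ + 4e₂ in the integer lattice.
16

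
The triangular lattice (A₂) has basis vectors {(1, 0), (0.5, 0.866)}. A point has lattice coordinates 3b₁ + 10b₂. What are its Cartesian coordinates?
(8, 8.66)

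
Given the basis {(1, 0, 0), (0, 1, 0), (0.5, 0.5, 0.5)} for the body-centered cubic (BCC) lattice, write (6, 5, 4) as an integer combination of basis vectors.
2b₁ + b₂ + 8b₃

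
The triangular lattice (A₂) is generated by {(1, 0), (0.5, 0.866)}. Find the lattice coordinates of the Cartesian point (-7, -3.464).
-5b₁ - 4b₂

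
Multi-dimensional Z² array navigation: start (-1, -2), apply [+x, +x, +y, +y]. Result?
(1, 0)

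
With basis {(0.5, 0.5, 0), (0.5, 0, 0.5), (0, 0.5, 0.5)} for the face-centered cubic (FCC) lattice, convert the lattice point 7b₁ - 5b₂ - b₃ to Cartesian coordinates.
(1, 3, -3)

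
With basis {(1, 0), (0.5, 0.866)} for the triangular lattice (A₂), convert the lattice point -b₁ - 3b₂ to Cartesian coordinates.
(-2.5, -2.598)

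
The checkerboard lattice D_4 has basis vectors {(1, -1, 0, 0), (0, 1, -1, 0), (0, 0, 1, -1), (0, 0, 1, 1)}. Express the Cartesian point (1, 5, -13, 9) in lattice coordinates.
b₁ + 6b₂ - 8b₃ + b₄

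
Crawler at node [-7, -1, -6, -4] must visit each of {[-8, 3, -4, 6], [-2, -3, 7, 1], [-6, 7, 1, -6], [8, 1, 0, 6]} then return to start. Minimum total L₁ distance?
110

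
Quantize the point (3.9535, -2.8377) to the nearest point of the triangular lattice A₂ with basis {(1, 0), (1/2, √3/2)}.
(3.5, -2.598)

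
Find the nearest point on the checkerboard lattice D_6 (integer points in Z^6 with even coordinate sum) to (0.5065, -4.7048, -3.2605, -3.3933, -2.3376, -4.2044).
(1, -5, -3, -3, -2, -4)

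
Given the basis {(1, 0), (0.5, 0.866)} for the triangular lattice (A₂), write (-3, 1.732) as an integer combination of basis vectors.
-4b₁ + 2b₂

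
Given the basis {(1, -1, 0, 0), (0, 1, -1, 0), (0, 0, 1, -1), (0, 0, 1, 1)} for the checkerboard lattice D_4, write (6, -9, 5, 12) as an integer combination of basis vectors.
6b₁ - 3b₂ - 5b₃ + 7b₄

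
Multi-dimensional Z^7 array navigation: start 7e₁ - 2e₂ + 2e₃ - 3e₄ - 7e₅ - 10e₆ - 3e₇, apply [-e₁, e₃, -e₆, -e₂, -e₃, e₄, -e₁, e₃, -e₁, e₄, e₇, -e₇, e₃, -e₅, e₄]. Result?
(4, -3, 4, 0, -8, -11, -3)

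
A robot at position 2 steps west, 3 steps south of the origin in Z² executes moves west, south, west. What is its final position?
(-4, -4)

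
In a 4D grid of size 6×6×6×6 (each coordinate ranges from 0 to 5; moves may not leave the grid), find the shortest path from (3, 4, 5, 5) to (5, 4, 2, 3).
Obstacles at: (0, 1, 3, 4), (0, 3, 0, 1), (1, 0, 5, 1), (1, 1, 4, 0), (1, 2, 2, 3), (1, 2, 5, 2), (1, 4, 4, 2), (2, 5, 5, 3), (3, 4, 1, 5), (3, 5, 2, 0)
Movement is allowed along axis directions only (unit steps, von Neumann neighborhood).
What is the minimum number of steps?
7
(one shortest path: (3, 4, 5, 5) → (4, 4, 5, 5) → (5, 4, 5, 5) → (5, 4, 4, 5) → (5, 4, 3, 5) → (5, 4, 2, 5) → (5, 4, 2, 4) → (5, 4, 2, 3))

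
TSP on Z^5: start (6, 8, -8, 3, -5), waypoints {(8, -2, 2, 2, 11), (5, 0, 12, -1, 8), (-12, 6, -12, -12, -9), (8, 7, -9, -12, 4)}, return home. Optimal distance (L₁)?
186
(one optimal route: (6, 8, -8, 3, -5) → (8, -2, 2, 2, 11) → (5, 0, 12, -1, 8) → (8, 7, -9, -12, 4) → (-12, 6, -12, -12, -9) → (6, 8, -8, 3, -5))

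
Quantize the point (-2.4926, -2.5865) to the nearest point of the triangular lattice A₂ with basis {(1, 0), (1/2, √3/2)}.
(-2.5, -2.598)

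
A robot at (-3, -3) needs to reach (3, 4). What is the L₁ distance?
13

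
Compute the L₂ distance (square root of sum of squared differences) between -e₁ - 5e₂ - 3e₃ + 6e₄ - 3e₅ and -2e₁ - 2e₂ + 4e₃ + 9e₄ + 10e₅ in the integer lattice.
15.3948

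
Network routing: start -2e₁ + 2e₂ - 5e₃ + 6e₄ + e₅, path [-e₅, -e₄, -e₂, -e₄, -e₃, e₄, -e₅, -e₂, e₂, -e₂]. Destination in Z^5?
(-2, 0, -6, 5, -1)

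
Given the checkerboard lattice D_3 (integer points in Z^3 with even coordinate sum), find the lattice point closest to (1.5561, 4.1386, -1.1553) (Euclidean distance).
(1, 4, -1)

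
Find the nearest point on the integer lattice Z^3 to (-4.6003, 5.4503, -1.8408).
(-5, 5, -2)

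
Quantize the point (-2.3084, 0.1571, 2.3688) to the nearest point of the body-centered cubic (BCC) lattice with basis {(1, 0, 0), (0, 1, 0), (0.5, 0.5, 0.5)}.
(-2.5, 0.5, 2.5)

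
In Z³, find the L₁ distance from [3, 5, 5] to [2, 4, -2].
9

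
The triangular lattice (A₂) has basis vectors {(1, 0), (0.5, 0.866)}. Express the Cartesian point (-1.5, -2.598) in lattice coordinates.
-3b₂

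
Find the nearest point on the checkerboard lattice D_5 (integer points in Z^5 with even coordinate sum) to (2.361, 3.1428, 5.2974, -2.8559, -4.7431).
(2, 3, 5, -3, -5)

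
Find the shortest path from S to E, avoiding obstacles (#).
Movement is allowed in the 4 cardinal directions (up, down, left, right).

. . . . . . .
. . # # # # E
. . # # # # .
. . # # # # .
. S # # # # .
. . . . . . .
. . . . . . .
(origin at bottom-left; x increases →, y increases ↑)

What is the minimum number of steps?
10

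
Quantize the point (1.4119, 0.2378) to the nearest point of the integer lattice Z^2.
(1, 0)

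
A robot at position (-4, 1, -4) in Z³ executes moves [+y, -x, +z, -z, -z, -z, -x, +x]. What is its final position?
(-5, 2, -6)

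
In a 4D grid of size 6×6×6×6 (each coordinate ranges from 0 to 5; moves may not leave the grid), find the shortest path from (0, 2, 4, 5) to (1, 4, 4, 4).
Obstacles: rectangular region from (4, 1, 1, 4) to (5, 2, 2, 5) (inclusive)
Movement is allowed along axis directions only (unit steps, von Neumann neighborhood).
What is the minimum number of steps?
4
(one shortest path: (0, 2, 4, 5) → (1, 2, 4, 5) → (1, 3, 4, 5) → (1, 4, 4, 5) → (1, 4, 4, 4))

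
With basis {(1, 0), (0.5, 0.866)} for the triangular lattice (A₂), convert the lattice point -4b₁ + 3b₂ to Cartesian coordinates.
(-2.5, 2.598)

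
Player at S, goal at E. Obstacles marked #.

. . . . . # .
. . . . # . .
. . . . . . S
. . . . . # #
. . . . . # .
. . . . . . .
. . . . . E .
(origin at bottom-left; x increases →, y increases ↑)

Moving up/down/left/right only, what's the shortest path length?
7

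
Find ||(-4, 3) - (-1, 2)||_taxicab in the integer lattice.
4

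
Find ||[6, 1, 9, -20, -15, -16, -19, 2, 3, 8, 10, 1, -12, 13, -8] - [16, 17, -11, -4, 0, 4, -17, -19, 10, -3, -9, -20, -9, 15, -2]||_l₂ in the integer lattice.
55.7046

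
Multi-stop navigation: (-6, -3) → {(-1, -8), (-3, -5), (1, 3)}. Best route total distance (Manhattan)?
23
(one optimal route: (-6, -3) → (-3, -5) → (-1, -8) → (1, 3))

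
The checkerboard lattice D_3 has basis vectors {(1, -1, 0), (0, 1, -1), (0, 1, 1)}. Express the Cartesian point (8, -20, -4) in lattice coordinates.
8b₁ - 4b₂ - 8b₃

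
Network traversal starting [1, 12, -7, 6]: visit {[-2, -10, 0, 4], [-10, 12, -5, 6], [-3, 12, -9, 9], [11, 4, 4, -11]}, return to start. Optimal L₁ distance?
152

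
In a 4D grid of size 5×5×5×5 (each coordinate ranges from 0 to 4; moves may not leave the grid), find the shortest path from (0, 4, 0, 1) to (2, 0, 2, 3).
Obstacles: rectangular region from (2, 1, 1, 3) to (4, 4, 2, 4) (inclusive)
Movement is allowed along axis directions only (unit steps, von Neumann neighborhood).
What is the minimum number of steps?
10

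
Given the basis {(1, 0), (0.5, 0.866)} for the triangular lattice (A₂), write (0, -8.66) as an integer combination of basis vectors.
5b₁ - 10b₂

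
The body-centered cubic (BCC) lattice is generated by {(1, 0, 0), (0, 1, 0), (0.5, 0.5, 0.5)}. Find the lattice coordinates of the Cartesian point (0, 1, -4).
4b₁ + 5b₂ - 8b₃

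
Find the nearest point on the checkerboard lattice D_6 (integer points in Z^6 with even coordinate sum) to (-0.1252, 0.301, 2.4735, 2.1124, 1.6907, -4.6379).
(0, 0, 3, 2, 2, -5)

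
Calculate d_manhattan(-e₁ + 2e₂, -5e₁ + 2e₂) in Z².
4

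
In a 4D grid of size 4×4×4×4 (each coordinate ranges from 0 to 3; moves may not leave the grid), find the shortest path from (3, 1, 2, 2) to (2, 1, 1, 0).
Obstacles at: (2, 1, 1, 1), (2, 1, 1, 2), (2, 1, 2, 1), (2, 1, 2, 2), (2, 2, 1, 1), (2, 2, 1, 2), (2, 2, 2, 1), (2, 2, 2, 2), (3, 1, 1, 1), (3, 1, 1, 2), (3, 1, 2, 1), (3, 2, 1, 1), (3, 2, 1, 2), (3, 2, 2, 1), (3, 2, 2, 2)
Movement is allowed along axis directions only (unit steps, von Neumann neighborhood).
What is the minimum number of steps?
6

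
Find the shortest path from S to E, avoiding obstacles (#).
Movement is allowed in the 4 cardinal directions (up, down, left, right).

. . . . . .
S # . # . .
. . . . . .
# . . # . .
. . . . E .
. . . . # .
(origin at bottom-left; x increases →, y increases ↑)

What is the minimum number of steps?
7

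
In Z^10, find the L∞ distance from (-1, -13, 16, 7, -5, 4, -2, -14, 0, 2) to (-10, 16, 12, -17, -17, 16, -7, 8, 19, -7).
29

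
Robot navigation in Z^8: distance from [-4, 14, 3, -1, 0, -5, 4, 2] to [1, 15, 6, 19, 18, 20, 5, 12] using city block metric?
83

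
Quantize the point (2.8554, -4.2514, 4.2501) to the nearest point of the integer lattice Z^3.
(3, -4, 4)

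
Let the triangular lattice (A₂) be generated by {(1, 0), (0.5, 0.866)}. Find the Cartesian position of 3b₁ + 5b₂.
(5.5, 4.33)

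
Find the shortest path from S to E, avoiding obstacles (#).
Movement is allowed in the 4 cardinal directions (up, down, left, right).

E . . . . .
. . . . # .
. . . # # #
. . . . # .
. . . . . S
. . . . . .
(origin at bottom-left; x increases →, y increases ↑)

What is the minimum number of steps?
9
(one shortest path: (5, 1) → (4, 1) → (3, 1) → (2, 1) → (1, 1) → (0, 1) → (0, 2) → (0, 3) → (0, 4) → (0, 5))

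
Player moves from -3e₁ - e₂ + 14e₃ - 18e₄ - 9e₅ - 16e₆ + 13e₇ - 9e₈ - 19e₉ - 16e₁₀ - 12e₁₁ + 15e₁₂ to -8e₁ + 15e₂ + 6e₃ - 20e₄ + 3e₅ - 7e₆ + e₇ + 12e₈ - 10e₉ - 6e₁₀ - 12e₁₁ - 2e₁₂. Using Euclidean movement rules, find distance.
40.3609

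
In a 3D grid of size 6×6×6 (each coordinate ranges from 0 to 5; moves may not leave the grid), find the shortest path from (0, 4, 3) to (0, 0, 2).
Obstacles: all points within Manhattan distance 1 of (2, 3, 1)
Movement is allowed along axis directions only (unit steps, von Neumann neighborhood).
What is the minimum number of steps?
5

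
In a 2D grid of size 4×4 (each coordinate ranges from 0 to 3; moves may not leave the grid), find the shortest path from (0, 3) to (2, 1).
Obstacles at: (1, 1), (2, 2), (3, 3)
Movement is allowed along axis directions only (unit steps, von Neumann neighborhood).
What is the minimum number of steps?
6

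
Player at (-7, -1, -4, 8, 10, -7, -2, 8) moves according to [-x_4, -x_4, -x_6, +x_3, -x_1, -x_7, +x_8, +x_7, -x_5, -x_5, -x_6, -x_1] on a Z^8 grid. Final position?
(-9, -1, -3, 6, 8, -9, -2, 9)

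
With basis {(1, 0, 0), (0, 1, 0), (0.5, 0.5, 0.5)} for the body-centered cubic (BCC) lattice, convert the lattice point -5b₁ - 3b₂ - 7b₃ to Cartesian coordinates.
(-8.5, -6.5, -3.5)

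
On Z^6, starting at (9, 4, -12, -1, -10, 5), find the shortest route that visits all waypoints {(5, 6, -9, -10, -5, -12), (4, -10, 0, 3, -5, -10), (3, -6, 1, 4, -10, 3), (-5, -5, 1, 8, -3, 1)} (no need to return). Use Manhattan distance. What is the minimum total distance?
128
(one optimal route: (9, 4, -12, -1, -10, 5) → (5, 6, -9, -10, -5, -12) → (4, -10, 0, 3, -5, -10) → (3, -6, 1, 4, -10, 3) → (-5, -5, 1, 8, -3, 1))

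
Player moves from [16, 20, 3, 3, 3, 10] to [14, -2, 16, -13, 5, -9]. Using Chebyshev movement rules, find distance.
22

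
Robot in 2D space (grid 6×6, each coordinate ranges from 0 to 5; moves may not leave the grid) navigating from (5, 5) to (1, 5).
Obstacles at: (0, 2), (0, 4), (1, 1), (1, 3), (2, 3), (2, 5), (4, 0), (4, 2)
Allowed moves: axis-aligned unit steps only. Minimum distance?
6
(one shortest path: (5, 5) → (4, 5) → (3, 5) → (3, 4) → (2, 4) → (1, 4) → (1, 5))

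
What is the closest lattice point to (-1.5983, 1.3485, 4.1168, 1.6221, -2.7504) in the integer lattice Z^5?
(-2, 1, 4, 2, -3)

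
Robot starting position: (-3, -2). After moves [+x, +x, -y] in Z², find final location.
(-1, -3)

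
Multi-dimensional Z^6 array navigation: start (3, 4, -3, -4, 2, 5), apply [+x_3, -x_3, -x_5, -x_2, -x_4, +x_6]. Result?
(3, 3, -3, -5, 1, 6)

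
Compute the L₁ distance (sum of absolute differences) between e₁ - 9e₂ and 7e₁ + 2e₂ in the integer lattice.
17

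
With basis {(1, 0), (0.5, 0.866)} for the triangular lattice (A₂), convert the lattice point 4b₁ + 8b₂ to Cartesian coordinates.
(8, 6.928)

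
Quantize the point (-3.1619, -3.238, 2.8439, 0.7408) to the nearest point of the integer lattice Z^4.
(-3, -3, 3, 1)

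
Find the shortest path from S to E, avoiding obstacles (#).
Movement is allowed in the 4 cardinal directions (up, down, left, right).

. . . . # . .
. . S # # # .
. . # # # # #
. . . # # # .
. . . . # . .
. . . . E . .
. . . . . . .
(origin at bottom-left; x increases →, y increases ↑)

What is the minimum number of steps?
8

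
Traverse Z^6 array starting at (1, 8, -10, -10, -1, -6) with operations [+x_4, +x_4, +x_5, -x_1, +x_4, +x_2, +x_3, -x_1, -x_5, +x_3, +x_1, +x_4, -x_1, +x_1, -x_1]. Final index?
(-1, 9, -8, -6, -1, -6)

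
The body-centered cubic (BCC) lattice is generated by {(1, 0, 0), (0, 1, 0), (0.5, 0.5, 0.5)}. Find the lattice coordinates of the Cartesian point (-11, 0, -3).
-8b₁ + 3b₂ - 6b₃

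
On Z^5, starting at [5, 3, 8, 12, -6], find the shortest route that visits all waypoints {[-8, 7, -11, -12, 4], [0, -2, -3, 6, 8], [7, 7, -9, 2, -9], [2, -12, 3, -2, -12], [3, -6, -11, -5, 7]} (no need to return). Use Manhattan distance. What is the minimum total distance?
186
(one optimal route: (5, 3, 8, 12, -6) → (7, 7, -9, 2, -9) → (2, -12, 3, -2, -12) → (0, -2, -3, 6, 8) → (3, -6, -11, -5, 7) → (-8, 7, -11, -12, 4))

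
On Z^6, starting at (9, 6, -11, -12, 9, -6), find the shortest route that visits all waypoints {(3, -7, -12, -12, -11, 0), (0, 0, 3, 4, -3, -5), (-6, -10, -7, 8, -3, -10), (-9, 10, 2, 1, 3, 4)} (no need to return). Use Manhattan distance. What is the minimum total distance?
174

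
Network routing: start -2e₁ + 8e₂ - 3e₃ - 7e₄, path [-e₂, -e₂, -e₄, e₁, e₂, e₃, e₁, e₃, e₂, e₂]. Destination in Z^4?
(0, 9, -1, -8)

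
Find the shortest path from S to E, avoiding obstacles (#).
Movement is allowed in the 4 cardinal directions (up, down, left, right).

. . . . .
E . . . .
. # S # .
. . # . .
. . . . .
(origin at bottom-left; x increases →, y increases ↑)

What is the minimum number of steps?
3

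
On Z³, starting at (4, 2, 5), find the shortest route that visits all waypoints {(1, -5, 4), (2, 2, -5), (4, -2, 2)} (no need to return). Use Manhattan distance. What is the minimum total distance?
32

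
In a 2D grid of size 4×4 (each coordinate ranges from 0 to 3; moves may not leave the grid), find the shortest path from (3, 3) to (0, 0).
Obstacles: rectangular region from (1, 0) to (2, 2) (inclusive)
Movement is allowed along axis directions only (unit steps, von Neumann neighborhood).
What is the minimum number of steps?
6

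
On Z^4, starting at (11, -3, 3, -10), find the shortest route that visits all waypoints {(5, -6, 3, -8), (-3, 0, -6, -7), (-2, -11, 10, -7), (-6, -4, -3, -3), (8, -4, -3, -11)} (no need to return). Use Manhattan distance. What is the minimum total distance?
87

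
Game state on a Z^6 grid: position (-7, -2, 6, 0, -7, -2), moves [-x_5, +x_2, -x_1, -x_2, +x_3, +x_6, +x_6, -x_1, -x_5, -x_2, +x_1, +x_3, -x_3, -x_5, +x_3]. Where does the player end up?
(-8, -3, 8, 0, -10, 0)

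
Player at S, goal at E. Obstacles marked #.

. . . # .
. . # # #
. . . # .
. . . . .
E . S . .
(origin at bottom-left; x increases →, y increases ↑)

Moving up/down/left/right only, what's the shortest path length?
2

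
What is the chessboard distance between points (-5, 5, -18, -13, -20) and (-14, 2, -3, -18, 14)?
34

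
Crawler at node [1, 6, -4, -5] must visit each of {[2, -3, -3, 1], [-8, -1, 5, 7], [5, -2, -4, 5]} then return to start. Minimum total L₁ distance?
88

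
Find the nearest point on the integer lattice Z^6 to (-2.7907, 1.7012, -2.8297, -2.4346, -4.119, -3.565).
(-3, 2, -3, -2, -4, -4)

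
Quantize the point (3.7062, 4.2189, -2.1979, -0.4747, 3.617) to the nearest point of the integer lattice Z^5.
(4, 4, -2, 0, 4)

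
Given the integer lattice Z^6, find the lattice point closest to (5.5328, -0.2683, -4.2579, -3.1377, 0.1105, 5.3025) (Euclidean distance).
(6, 0, -4, -3, 0, 5)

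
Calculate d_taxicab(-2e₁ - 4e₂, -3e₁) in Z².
5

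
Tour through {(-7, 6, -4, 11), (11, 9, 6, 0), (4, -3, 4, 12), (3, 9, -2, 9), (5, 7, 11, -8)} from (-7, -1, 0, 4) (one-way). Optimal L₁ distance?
111
(one optimal route: (-7, -1, 0, 4) → (-7, 6, -4, 11) → (3, 9, -2, 9) → (4, -3, 4, 12) → (11, 9, 6, 0) → (5, 7, 11, -8))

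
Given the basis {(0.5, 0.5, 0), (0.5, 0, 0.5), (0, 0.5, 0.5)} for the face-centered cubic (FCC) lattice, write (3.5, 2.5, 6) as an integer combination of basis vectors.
7b₂ + 5b₃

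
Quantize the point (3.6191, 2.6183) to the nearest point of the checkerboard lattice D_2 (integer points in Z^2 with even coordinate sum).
(4, 2)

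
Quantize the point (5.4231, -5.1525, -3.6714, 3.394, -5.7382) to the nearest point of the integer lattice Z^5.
(5, -5, -4, 3, -6)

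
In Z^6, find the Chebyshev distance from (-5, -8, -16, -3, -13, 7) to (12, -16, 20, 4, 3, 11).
36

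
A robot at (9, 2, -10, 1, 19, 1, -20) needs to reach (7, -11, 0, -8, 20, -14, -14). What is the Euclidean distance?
24.8193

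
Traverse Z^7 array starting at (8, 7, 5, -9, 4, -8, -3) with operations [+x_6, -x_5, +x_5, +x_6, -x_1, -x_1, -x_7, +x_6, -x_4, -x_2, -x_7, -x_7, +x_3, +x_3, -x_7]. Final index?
(6, 6, 7, -10, 4, -5, -7)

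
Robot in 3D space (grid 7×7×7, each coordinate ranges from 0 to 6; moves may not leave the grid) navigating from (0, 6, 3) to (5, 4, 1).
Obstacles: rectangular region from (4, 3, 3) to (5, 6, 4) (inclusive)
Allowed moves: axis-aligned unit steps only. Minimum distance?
9
(one shortest path: (0, 6, 3) → (1, 6, 3) → (2, 6, 3) → (3, 6, 3) → (3, 5, 3) → (3, 4, 3) → (3, 4, 2) → (4, 4, 2) → (5, 4, 2) → (5, 4, 1))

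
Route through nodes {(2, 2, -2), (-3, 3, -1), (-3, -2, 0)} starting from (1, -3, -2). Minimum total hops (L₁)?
19
(one optimal route: (1, -3, -2) → (2, 2, -2) → (-3, 3, -1) → (-3, -2, 0))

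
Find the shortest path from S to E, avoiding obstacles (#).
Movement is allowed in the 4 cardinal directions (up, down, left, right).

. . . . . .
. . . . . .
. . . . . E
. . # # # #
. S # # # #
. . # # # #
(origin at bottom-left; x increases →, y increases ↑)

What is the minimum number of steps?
6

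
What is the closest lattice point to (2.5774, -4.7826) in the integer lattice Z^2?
(3, -5)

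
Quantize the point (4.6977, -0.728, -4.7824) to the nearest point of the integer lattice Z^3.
(5, -1, -5)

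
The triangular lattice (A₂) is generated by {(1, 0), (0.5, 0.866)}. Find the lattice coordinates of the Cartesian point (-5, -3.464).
-3b₁ - 4b₂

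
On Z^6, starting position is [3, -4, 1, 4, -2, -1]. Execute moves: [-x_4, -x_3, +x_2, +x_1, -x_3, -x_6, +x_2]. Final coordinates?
(4, -2, -1, 3, -2, -2)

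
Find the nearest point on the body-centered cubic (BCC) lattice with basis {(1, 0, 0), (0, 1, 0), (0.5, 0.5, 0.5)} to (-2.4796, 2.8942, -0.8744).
(-2, 3, -1)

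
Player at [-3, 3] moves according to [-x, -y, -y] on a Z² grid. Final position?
(-4, 1)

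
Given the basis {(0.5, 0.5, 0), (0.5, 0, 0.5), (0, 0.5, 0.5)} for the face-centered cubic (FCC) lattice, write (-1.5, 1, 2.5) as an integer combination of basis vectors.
-3b₁ + 5b₃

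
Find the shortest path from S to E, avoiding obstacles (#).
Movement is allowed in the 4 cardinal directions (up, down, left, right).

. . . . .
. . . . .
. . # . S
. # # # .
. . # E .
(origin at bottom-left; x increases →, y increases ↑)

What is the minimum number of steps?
3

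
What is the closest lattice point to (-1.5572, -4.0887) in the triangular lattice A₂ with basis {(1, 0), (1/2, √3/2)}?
(-1.5, -4.33)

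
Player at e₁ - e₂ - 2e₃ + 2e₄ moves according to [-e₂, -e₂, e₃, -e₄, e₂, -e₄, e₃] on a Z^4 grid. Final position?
(1, -2, 0, 0)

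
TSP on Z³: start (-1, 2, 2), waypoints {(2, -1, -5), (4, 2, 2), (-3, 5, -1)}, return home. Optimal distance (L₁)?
40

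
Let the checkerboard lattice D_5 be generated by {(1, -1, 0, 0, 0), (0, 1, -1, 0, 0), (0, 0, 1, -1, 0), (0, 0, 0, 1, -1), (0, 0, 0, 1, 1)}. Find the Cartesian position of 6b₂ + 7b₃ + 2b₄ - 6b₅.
(0, 6, 1, -11, -8)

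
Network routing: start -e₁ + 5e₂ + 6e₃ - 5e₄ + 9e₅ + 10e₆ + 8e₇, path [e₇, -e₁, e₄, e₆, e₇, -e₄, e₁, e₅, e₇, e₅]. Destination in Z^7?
(-1, 5, 6, -5, 11, 11, 11)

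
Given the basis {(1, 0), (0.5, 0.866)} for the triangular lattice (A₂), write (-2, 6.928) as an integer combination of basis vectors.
-6b₁ + 8b₂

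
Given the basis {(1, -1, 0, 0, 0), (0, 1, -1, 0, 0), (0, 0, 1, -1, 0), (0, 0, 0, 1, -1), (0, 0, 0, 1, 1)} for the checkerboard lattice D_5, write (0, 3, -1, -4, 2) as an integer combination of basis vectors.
3b₂ + 2b₃ - 2b₄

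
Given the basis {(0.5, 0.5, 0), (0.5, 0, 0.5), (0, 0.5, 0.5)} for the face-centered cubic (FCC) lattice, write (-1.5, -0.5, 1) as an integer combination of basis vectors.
-3b₁ + 2b₃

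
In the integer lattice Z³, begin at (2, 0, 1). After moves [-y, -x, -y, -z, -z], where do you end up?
(1, -2, -1)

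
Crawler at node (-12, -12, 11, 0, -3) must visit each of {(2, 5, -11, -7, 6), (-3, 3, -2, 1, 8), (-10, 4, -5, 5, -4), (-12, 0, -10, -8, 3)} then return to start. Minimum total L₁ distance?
164
(one optimal route: (-12, -12, 11, 0, -3) → (-10, 4, -5, 5, -4) → (-3, 3, -2, 1, 8) → (2, 5, -11, -7, 6) → (-12, 0, -10, -8, 3) → (-12, -12, 11, 0, -3))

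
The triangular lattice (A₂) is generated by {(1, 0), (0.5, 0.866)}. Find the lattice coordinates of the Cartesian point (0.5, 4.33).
-2b₁ + 5b₂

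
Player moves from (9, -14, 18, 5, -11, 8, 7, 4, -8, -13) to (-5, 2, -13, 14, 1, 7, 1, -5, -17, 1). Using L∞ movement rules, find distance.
31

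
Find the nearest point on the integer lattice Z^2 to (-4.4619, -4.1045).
(-4, -4)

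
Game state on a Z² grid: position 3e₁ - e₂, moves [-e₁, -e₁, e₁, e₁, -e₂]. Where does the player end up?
(3, -2)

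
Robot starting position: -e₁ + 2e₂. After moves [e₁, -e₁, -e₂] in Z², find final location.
(-1, 1)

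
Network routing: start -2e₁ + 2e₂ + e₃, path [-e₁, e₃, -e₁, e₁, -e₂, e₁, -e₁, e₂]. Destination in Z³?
(-3, 2, 2)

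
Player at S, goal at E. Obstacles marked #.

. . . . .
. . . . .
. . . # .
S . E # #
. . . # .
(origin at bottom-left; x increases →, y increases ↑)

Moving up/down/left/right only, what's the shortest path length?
2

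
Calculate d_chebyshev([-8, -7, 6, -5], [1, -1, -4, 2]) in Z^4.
10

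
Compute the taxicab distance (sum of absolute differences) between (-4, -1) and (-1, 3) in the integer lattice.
7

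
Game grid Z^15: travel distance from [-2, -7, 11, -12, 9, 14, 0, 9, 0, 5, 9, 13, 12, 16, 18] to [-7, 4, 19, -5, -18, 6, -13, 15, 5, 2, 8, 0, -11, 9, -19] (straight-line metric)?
58.3781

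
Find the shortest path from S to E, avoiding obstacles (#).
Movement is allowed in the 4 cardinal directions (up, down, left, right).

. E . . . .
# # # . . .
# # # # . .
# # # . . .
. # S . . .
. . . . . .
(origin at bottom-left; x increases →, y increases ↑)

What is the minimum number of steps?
9
(one shortest path: (2, 1) → (3, 1) → (4, 1) → (4, 2) → (4, 3) → (4, 4) → (3, 4) → (3, 5) → (2, 5) → (1, 5))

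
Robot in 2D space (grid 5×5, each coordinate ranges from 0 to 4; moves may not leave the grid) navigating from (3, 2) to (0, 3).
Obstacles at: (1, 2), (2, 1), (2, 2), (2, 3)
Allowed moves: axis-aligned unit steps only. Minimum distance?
6
(one shortest path: (3, 2) → (3, 3) → (3, 4) → (2, 4) → (1, 4) → (0, 4) → (0, 3))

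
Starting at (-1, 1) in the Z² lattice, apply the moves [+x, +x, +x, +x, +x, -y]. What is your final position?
(4, 0)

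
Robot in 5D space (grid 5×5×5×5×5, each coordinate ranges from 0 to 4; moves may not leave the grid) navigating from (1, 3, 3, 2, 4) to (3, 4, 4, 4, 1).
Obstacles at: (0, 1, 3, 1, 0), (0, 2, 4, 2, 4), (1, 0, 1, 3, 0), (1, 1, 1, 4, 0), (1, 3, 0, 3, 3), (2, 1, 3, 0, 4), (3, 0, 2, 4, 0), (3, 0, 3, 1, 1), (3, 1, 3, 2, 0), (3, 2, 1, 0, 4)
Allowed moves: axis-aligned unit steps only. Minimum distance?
9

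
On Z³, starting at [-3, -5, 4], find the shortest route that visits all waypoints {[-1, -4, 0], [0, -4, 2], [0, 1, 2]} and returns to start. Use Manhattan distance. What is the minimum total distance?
26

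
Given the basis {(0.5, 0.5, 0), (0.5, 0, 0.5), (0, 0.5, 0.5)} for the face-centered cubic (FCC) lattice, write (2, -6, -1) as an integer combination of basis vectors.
-3b₁ + 7b₂ - 9b₃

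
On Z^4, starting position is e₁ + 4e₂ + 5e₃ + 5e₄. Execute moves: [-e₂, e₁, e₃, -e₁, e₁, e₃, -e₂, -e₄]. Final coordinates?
(2, 2, 7, 4)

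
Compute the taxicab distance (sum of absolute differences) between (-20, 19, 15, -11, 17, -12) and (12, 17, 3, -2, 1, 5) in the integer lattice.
88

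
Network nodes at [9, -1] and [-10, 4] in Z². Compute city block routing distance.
24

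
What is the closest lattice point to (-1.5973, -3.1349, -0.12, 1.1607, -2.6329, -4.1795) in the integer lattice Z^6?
(-2, -3, 0, 1, -3, -4)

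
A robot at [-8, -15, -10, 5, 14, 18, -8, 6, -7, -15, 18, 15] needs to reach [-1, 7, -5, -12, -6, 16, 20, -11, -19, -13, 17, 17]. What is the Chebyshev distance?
28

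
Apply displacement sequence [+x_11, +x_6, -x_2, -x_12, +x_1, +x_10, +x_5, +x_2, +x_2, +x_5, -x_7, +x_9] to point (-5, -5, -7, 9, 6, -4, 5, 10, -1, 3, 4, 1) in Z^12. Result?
(-4, -4, -7, 9, 8, -3, 4, 10, 0, 4, 5, 0)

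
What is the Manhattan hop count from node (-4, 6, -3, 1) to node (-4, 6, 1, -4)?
9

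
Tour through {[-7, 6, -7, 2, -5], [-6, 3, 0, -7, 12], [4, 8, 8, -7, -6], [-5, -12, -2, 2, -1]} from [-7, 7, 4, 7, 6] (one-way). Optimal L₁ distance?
136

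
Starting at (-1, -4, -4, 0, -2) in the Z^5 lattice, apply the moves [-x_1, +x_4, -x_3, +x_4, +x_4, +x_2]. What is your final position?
(-2, -3, -5, 3, -2)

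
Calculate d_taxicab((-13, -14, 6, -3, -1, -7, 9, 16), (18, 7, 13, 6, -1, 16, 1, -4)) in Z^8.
119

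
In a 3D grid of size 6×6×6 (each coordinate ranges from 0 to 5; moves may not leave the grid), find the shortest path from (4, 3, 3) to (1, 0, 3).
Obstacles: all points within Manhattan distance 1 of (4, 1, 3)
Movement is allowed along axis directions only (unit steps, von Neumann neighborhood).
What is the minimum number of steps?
6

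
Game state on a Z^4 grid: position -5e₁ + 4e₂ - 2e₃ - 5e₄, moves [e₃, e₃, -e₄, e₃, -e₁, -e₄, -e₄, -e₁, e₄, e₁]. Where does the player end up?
(-6, 4, 1, -7)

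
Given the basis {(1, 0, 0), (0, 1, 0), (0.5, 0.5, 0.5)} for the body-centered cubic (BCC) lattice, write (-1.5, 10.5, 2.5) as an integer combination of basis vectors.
-4b₁ + 8b₂ + 5b₃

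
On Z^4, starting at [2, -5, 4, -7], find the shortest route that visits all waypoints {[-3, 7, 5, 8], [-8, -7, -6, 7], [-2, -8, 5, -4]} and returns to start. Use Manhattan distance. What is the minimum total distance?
104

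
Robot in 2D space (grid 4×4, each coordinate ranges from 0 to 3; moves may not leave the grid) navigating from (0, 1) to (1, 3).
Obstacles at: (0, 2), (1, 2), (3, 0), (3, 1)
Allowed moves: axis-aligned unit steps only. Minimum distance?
5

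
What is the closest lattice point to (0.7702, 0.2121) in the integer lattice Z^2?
(1, 0)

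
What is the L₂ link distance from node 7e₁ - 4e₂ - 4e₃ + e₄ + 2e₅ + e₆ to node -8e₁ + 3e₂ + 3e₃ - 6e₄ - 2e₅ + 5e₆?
20.0998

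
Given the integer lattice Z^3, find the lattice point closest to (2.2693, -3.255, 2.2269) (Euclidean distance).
(2, -3, 2)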